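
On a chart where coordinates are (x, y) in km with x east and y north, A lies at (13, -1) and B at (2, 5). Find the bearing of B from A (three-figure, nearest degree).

299°

Δeast = 2 − 13 = -11.00; Δnorth = 5 − -1 = 6.00.
Bearing = atan2(Δeast, Δnorth) mod 360° = 298.61° ≈ 299°.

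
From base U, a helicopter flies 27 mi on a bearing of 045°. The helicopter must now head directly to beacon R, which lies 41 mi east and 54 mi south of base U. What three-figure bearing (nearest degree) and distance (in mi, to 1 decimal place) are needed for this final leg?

163°, 76.3 mi

Leg 1 (045°, 27 mi): east 27 sin 45° = 19.09, north 27 cos 45° = 19.09
Current position: (19.09, 19.09). Target: (41, -54). Remaining: Δeast = 21.91, Δnorth = -73.09.
Bearing = atan2(21.91, -73.09) mod 360° = 163.31°; distance = √((21.91)² + (-73.09)²) = 76.305 mi.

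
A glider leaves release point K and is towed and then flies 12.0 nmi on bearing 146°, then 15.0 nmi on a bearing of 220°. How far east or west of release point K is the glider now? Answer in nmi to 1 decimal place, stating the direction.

Leg 1 (146°, 12.0 nmi): east 12.0 sin 146° = 6.71, north 12.0 cos 146° = -9.95
Leg 2 (220°, 15.0 nmi): east 15.0 sin 220° = -9.64, north 15.0 cos 220° = -11.49
Net east component: -2.93 nmi.

2.9 nmi west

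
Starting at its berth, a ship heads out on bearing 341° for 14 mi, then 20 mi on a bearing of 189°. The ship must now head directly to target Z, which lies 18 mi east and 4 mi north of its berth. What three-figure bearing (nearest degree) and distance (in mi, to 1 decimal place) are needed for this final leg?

Leg 1 (341°, 14 mi): east 14 sin 341° = -4.56, north 14 cos 341° = 13.24
Leg 2 (189°, 20 mi): east 20 sin 189° = -3.13, north 20 cos 189° = -19.75
Current position: (-7.69, -6.52). Target: (18, 4). Remaining: Δeast = 25.69, Δnorth = 10.52.
Bearing = atan2(25.69, 10.52) mod 360° = 67.74°; distance = √((25.69)² + (10.52)²) = 27.756 mi.

068°, 27.8 mi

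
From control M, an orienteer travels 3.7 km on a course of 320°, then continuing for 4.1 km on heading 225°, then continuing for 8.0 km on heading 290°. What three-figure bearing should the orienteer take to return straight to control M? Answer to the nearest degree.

Leg 1 (320°, 3.7 km): east 3.7 sin 320° = -2.38, north 3.7 cos 320° = 2.83
Leg 2 (225°, 4.1 km): east 4.1 sin 225° = -2.90, north 4.1 cos 225° = -2.90
Leg 3 (290°, 8.0 km): east 8.0 sin 290° = -7.52, north 8.0 cos 290° = 2.74
Net displacement: -12.79 east, 2.67 north. Direction back to start is (12.79, -2.67): bearing = atan2(12.79, -2.67) mod 360° = 101.79° ≈ 102°.

102°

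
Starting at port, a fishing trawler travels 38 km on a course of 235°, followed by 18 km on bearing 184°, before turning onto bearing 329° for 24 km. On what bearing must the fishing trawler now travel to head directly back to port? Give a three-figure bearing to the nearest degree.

067°

Leg 1 (235°, 38 km): east 38 sin 235° = -31.13, north 38 cos 235° = -21.80
Leg 2 (184°, 18 km): east 18 sin 184° = -1.26, north 18 cos 184° = -17.96
Leg 3 (329°, 24 km): east 24 sin 329° = -12.36, north 24 cos 329° = 20.57
Net displacement: -44.74 east, -19.18 north. Direction back to start is (44.74, 19.18): bearing = atan2(44.74, 19.18) mod 360° = 66.80° ≈ 067°.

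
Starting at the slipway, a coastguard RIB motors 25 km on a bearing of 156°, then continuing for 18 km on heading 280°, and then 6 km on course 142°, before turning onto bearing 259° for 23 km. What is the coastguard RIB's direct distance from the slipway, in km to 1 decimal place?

Leg 1 (156°, 25 km): east 25 sin 156° = 10.17, north 25 cos 156° = -22.84
Leg 2 (280°, 18 km): east 18 sin 280° = -17.73, north 18 cos 280° = 3.13
Leg 3 (142°, 6 km): east 6 sin 142° = 3.69, north 6 cos 142° = -4.73
Leg 4 (259°, 23 km): east 23 sin 259° = -22.58, north 23 cos 259° = -4.39
Net: -26.44 east, -28.83 north. Distance = √((-26.44)² + (-28.83)²) = 39.119 km.

39.1 km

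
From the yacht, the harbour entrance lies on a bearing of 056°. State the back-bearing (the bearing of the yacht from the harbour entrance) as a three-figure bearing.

236°

Back-bearing = 056° + 180° = 236°.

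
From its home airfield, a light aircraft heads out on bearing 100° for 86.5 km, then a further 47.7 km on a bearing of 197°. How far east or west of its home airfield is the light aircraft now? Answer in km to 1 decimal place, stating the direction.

Leg 1 (100°, 86.5 km): east 86.5 sin 100° = 85.19, north 86.5 cos 100° = -15.02
Leg 2 (197°, 47.7 km): east 47.7 sin 197° = -13.95, north 47.7 cos 197° = -45.62
Net east component: 71.24 km.

71.2 km east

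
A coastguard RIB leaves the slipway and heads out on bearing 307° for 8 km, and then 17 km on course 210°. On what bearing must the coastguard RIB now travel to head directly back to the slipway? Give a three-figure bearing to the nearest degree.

056°

Leg 1 (307°, 8 km): east 8 sin 307° = -6.39, north 8 cos 307° = 4.81
Leg 2 (210°, 17 km): east 17 sin 210° = -8.50, north 17 cos 210° = -14.72
Net displacement: -14.89 east, -9.91 north. Direction back to start is (14.89, 9.91): bearing = atan2(14.89, 9.91) mod 360° = 56.36° ≈ 056°.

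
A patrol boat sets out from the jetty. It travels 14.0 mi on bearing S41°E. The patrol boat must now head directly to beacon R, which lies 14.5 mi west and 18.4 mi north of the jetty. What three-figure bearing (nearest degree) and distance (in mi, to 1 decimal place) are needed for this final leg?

321°, 37.4 mi

Leg 1 (S41°E, 14.0 mi): east 14.0 sin 139° = 9.18, north 14.0 cos 139° = -10.57
Current position: (9.18, -10.57). Target: (-14.5, 18.4). Remaining: Δeast = -23.68, Δnorth = 28.97.
Bearing = atan2(-23.68, 28.97) mod 360° = 320.73°; distance = √((-23.68)² + (28.97)²) = 37.417 mi.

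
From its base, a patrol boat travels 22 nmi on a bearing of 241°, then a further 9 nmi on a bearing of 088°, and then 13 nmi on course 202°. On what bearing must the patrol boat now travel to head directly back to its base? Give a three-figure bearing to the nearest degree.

Leg 1 (241°, 22 nmi): east 22 sin 241° = -19.24, north 22 cos 241° = -10.67
Leg 2 (088°, 9 nmi): east 9 sin 88° = 8.99, north 9 cos 88° = 0.31
Leg 3 (202°, 13 nmi): east 13 sin 202° = -4.87, north 13 cos 202° = -12.05
Net displacement: -15.12 east, -22.41 north. Direction back to start is (15.12, 22.41): bearing = atan2(15.12, 22.41) mod 360° = 34.01° ≈ 034°.

034°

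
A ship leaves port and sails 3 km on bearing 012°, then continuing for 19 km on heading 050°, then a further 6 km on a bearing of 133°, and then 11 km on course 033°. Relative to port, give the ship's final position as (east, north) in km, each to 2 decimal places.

(25.56, 20.28)

Leg 1 (012°, 3 km): east 3 sin 12° = 0.62, north 3 cos 12° = 2.93
Leg 2 (050°, 19 km): east 19 sin 50° = 14.55, north 19 cos 50° = 12.21
Leg 3 (133°, 6 km): east 6 sin 133° = 4.39, north 6 cos 133° = -4.09
Leg 4 (033°, 11 km): east 11 sin 33° = 5.99, north 11 cos 33° = 9.23
Summing: 25.56 km east, 20.28 km north → (25.56, 20.28).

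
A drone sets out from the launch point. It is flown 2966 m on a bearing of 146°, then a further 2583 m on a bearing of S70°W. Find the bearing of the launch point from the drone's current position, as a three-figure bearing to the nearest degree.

013°

Leg 1 (146°, 2966 m): east 2966 sin 146° = 1658.57, north 2966 cos 146° = -2458.93
Leg 2 (S70°W, 2583 m): east 2583 sin 250° = -2427.23, north 2583 cos 250° = -883.44
Net displacement: -768.66 east, -3342.36 north. Direction back to start is (768.66, 3342.36): bearing = atan2(768.66, 3342.36) mod 360° = 12.95° ≈ 013°.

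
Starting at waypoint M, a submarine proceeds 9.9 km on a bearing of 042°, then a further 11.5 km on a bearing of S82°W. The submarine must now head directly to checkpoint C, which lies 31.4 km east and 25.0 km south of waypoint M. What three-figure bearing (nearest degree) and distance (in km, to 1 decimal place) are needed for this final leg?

130°, 47.5 km

Leg 1 (042°, 9.9 km): east 9.9 sin 42° = 6.62, north 9.9 cos 42° = 7.36
Leg 2 (S82°W, 11.5 km): east 11.5 sin 262° = -11.39, north 11.5 cos 262° = -1.60
Current position: (-4.76, 5.76). Target: (31.4, -25.0). Remaining: Δeast = 36.16, Δnorth = -30.76.
Bearing = atan2(36.16, -30.76) mod 360° = 130.38°; distance = √((36.16)² + (-30.76)²) = 47.474 km.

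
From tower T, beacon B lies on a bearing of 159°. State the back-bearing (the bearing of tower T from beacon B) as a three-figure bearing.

339°

Back-bearing = 159° + 180° = 339°.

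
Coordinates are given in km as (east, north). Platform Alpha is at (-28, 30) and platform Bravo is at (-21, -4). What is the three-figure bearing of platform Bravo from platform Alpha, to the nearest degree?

Δeast = -21 − -28 = 7.00; Δnorth = -4 − 30 = -34.00.
Bearing = atan2(Δeast, Δnorth) mod 360° = 168.37° ≈ 168°.

168°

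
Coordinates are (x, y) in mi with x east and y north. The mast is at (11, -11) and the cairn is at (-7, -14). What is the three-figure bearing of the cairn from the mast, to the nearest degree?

261°

Δeast = -7 − 11 = -18.00; Δnorth = -14 − -11 = -3.00.
Bearing = atan2(Δeast, Δnorth) mod 360° = 260.54° ≈ 261°.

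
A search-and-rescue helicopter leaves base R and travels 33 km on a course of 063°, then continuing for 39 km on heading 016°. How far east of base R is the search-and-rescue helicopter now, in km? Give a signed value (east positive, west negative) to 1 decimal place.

40.2 km

Leg 1 (063°, 33 km): east 33 sin 63° = 29.40, north 33 cos 63° = 14.98
Leg 2 (016°, 39 km): east 39 sin 16° = 10.75, north 39 cos 16° = 37.49
Net east component: 40.15 km.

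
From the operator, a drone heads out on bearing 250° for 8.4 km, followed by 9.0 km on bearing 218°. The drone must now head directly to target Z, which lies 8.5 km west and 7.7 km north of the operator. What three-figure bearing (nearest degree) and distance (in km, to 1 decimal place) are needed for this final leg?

016°, 18.3 km

Leg 1 (250°, 8.4 km): east 8.4 sin 250° = -7.89, north 8.4 cos 250° = -2.87
Leg 2 (218°, 9.0 km): east 9.0 sin 218° = -5.54, north 9.0 cos 218° = -7.09
Current position: (-13.43, -9.97). Target: (-8.5, 7.7). Remaining: Δeast = 4.93, Δnorth = 17.67.
Bearing = atan2(4.93, 17.67) mod 360° = 15.61°; distance = √((4.93)² + (17.67)²) = 18.341 km.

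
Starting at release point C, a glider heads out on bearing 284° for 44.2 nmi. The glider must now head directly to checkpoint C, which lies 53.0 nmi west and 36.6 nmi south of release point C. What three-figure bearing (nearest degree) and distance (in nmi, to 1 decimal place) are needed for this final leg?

Leg 1 (284°, 44.2 nmi): east 44.2 sin 284° = -42.89, north 44.2 cos 284° = 10.69
Current position: (-42.89, 10.69). Target: (-53.0, -36.6). Remaining: Δeast = -10.11, Δnorth = -47.29.
Bearing = atan2(-10.11, -47.29) mod 360° = 192.07°; distance = √((-10.11)² + (-47.29)²) = 48.362 nmi.

192°, 48.4 nmi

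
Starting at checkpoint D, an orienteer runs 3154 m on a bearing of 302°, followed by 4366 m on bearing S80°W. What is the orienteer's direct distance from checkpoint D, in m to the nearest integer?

Leg 1 (302°, 3154 m): east 3154 sin 302° = -2674.74, north 3154 cos 302° = 1671.37
Leg 2 (S80°W, 4366 m): east 4366 sin 260° = -4299.67, north 4366 cos 260° = -758.15
Net: -6974.41 east, 913.22 north. Distance = √((-6974.41)² + (913.22)²) = 7033.948 m.

7034 m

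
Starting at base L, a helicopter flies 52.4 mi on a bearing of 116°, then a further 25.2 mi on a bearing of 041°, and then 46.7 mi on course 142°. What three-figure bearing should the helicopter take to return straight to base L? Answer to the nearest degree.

294°

Leg 1 (116°, 52.4 mi): east 52.4 sin 116° = 47.10, north 52.4 cos 116° = -22.97
Leg 2 (041°, 25.2 mi): east 25.2 sin 41° = 16.53, north 25.2 cos 41° = 19.02
Leg 3 (142°, 46.7 mi): east 46.7 sin 142° = 28.75, north 46.7 cos 142° = -36.80
Net displacement: 92.38 east, -40.75 north. Direction back to start is (-92.38, 40.75): bearing = atan2(-92.38, 40.75) mod 360° = 293.80° ≈ 294°.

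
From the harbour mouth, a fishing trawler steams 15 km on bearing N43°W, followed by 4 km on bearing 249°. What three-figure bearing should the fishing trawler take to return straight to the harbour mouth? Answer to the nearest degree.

124°

Leg 1 (N43°W, 15 km): east 15 sin 317° = -10.23, north 15 cos 317° = 10.97
Leg 2 (249°, 4 km): east 4 sin 249° = -3.73, north 4 cos 249° = -1.43
Net displacement: -13.96 east, 9.54 north. Direction back to start is (13.96, -9.54): bearing = atan2(13.96, -9.54) mod 360° = 124.33° ≈ 124°.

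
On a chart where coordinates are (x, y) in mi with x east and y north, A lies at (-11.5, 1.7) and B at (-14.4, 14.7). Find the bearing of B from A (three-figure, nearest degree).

347°

Δeast = -14.4 − -11.5 = -2.90; Δnorth = 14.7 − 1.7 = 13.00.
Bearing = atan2(Δeast, Δnorth) mod 360° = 347.42° ≈ 347°.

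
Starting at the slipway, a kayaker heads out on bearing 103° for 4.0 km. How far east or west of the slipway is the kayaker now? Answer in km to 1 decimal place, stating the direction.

Leg 1 (103°, 4.0 km): east 4.0 sin 103° = 3.90, north 4.0 cos 103° = -0.90
Net east component: 3.90 km.

3.9 km east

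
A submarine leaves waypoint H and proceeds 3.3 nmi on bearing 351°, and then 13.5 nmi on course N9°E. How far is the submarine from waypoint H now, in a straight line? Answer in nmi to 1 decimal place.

Leg 1 (351°, 3.3 nmi): east 3.3 sin 351° = -0.52, north 3.3 cos 351° = 3.26
Leg 2 (N9°E, 13.5 nmi): east 13.5 sin 9° = 2.11, north 13.5 cos 9° = 13.33
Net: 1.60 east, 16.59 north. Distance = √((1.60)² + (16.59)²) = 16.670 nmi.

16.7 nmi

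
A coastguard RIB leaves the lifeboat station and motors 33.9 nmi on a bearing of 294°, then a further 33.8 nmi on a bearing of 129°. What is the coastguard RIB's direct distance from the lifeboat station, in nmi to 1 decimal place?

8.8 nmi

Leg 1 (294°, 33.9 nmi): east 33.9 sin 294° = -30.97, north 33.9 cos 294° = 13.79
Leg 2 (129°, 33.8 nmi): east 33.8 sin 129° = 26.27, north 33.8 cos 129° = -21.27
Net: -4.70 east, -7.48 north. Distance = √((-4.70)² + (-7.48)²) = 8.837 nmi.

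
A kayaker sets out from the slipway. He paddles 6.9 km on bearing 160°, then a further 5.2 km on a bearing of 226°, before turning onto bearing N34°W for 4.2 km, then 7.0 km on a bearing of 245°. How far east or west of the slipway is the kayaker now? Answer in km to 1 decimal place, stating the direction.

10.1 km west

Leg 1 (160°, 6.9 km): east 6.9 sin 160° = 2.36, north 6.9 cos 160° = -6.48
Leg 2 (226°, 5.2 km): east 5.2 sin 226° = -3.74, north 5.2 cos 226° = -3.61
Leg 3 (N34°W, 4.2 km): east 4.2 sin 326° = -2.35, north 4.2 cos 326° = 3.48
Leg 4 (245°, 7.0 km): east 7.0 sin 245° = -6.34, north 7.0 cos 245° = -2.96
Net east component: -10.07 km.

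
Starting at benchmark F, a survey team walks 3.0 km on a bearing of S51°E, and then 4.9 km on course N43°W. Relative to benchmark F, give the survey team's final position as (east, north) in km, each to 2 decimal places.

(-1.01, 1.70)

Leg 1 (S51°E, 3.0 km): east 3.0 sin 129° = 2.33, north 3.0 cos 129° = -1.89
Leg 2 (N43°W, 4.9 km): east 4.9 sin 317° = -3.34, north 4.9 cos 317° = 3.58
Summing: -1.01 km east, 1.70 km north → (-1.01, 1.70).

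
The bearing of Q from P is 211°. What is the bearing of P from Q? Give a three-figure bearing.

Back-bearing = 211° − 180° = 031°.

031°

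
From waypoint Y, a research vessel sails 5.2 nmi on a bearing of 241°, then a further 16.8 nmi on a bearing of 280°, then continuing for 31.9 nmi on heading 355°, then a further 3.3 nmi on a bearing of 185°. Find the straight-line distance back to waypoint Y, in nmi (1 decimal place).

Leg 1 (241°, 5.2 nmi): east 5.2 sin 241° = -4.55, north 5.2 cos 241° = -2.52
Leg 2 (280°, 16.8 nmi): east 16.8 sin 280° = -16.54, north 16.8 cos 280° = 2.92
Leg 3 (355°, 31.9 nmi): east 31.9 sin 355° = -2.78, north 31.9 cos 355° = 31.78
Leg 4 (185°, 3.3 nmi): east 3.3 sin 185° = -0.29, north 3.3 cos 185° = -3.29
Net: -24.16 east, 28.89 north. Distance = √((-24.16)² + (28.89)²) = 37.659 nmi.

37.7 nmi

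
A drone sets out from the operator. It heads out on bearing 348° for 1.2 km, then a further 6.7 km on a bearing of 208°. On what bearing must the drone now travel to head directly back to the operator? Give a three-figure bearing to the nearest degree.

036°

Leg 1 (348°, 1.2 km): east 1.2 sin 348° = -0.25, north 1.2 cos 348° = 1.17
Leg 2 (208°, 6.7 km): east 6.7 sin 208° = -3.15, north 6.7 cos 208° = -5.92
Net displacement: -3.39 east, -4.74 north. Direction back to start is (3.39, 4.74): bearing = atan2(3.39, 4.74) mod 360° = 35.60° ≈ 036°.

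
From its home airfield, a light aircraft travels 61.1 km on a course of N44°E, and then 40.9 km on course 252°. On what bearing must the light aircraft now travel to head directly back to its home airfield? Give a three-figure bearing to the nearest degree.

186°

Leg 1 (N44°E, 61.1 km): east 61.1 sin 44° = 42.44, north 61.1 cos 44° = 43.95
Leg 2 (252°, 40.9 km): east 40.9 sin 252° = -38.90, north 40.9 cos 252° = -12.64
Net displacement: 3.55 east, 31.31 north. Direction back to start is (-3.55, -31.31): bearing = atan2(-3.55, -31.31) mod 360° = 186.46° ≈ 186°.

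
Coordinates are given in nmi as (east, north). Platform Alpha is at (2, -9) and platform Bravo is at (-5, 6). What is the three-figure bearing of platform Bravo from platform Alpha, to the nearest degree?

Δeast = -5 − 2 = -7.00; Δnorth = 6 − -9 = 15.00.
Bearing = atan2(Δeast, Δnorth) mod 360° = 334.98° ≈ 335°.

335°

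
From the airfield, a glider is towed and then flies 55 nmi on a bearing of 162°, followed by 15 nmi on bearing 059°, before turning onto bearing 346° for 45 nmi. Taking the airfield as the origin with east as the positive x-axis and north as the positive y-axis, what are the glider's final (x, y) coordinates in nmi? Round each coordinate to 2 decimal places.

(18.97, -0.92)

Leg 1 (162°, 55 nmi): east 55 sin 162° = 17.00, north 55 cos 162° = -52.31
Leg 2 (059°, 15 nmi): east 15 sin 59° = 12.86, north 15 cos 59° = 7.73
Leg 3 (346°, 45 nmi): east 45 sin 346° = -10.89, north 45 cos 346° = 43.66
Summing: 18.97 nmi east, -0.92 nmi north → (18.97, -0.92).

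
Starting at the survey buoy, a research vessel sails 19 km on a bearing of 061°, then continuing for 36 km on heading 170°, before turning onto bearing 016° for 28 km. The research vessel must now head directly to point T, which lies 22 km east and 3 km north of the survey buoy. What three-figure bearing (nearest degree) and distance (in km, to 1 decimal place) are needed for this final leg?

285°, 8.9 km

Leg 1 (061°, 19 km): east 19 sin 61° = 16.62, north 19 cos 61° = 9.21
Leg 2 (170°, 36 km): east 36 sin 170° = 6.25, north 36 cos 170° = -35.45
Leg 3 (016°, 28 km): east 28 sin 16° = 7.72, north 28 cos 16° = 26.92
Current position: (30.59, 0.67). Target: (22, 3). Remaining: Δeast = -8.59, Δnorth = 2.33.
Bearing = atan2(-8.59, 2.33) mod 360° = 285.16°; distance = √((-8.59)² + (2.33)²) = 8.897 km.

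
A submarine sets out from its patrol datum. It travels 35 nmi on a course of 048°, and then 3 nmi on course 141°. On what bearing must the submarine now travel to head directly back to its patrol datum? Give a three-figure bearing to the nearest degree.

Leg 1 (048°, 35 nmi): east 35 sin 48° = 26.01, north 35 cos 48° = 23.42
Leg 2 (141°, 3 nmi): east 3 sin 141° = 1.89, north 3 cos 141° = -2.33
Net displacement: 27.90 east, 21.09 north. Direction back to start is (-27.90, -21.09): bearing = atan2(-27.90, -21.09) mod 360° = 232.91° ≈ 233°.

233°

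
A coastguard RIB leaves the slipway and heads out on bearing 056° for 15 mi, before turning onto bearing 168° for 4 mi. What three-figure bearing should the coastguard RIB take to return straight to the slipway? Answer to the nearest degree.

Leg 1 (056°, 15 mi): east 15 sin 56° = 12.44, north 15 cos 56° = 8.39
Leg 2 (168°, 4 mi): east 4 sin 168° = 0.83, north 4 cos 168° = -3.91
Net displacement: 13.27 east, 4.48 north. Direction back to start is (-13.27, -4.48): bearing = atan2(-13.27, -4.48) mod 360° = 251.36° ≈ 251°.

251°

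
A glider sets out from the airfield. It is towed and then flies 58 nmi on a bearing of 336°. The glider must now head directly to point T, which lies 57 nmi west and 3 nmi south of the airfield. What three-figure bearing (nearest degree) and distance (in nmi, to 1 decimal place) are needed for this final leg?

211°, 65.2 nmi

Leg 1 (336°, 58 nmi): east 58 sin 336° = -23.59, north 58 cos 336° = 52.99
Current position: (-23.59, 52.99). Target: (-57, -3). Remaining: Δeast = -33.41, Δnorth = -55.99.
Bearing = atan2(-33.41, -55.99) mod 360° = 210.83°; distance = √((-33.41)² + (-55.99)²) = 65.196 nmi.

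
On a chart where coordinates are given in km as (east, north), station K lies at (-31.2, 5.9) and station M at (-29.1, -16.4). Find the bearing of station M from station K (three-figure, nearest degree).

Δeast = -29.1 − -31.2 = 2.10; Δnorth = -16.4 − 5.9 = -22.30.
Bearing = atan2(Δeast, Δnorth) mod 360° = 174.62° ≈ 175°.

175°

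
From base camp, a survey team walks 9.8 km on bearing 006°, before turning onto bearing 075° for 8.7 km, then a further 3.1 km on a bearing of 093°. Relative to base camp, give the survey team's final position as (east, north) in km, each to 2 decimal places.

(12.52, 11.84)

Leg 1 (006°, 9.8 km): east 9.8 sin 6° = 1.02, north 9.8 cos 6° = 9.75
Leg 2 (075°, 8.7 km): east 8.7 sin 75° = 8.40, north 8.7 cos 75° = 2.25
Leg 3 (093°, 3.1 km): east 3.1 sin 93° = 3.10, north 3.1 cos 93° = -0.16
Summing: 12.52 km east, 11.84 km north → (12.52, 11.84).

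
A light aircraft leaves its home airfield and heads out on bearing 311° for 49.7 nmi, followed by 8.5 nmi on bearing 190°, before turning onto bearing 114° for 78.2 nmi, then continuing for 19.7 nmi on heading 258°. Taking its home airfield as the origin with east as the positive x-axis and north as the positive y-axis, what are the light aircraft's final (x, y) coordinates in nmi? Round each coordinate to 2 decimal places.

Leg 1 (311°, 49.7 nmi): east 49.7 sin 311° = -37.51, north 49.7 cos 311° = 32.61
Leg 2 (190°, 8.5 nmi): east 8.5 sin 190° = -1.48, north 8.5 cos 190° = -8.37
Leg 3 (114°, 78.2 nmi): east 78.2 sin 114° = 71.44, north 78.2 cos 114° = -31.81
Leg 4 (258°, 19.7 nmi): east 19.7 sin 258° = -19.27, north 19.7 cos 258° = -4.10
Summing: 13.18 nmi east, -11.67 nmi north → (13.18, -11.67).

(13.18, -11.67)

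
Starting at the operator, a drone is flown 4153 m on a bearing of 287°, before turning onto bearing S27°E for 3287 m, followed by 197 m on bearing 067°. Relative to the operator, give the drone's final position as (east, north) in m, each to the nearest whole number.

(-2298, -1638)

Leg 1 (287°, 4153 m): east 4153 sin 287° = -3971.53, north 4153 cos 287° = 1214.22
Leg 2 (S27°E, 3287 m): east 3287 sin 153° = 1492.27, north 3287 cos 153° = -2928.74
Leg 3 (067°, 197 m): east 197 sin 67° = 181.34, north 197 cos 67° = 76.97
Summing: -2297.93 m east, -1637.54 m north → (-2298, -1638).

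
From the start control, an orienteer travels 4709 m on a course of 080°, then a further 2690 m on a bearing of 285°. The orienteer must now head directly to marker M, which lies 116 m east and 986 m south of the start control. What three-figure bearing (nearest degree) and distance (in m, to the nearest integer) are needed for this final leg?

Leg 1 (080°, 4709 m): east 4709 sin 80° = 4637.46, north 4709 cos 80° = 817.71
Leg 2 (285°, 2690 m): east 2690 sin 285° = -2598.34, north 2690 cos 285° = 696.22
Current position: (2039.12, 1513.93). Target: (116, -986). Remaining: Δeast = -1923.12, Δnorth = -2499.93.
Bearing = atan2(-1923.12, -2499.93) mod 360° = 217.57°; distance = √((-1923.12)² + (-2499.93)²) = 3154.053 m.

218°, 3154 m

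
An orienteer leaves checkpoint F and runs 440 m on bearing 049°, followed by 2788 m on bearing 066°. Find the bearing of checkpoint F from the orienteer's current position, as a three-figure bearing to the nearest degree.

Leg 1 (049°, 440 m): east 440 sin 49° = 332.07, north 440 cos 49° = 288.67
Leg 2 (066°, 2788 m): east 2788 sin 66° = 2546.96, north 2788 cos 66° = 1133.98
Net displacement: 2879.04 east, 1422.65 north. Direction back to start is (-2879.04, -1422.65): bearing = atan2(-2879.04, -1422.65) mod 360° = 243.70° ≈ 244°.

244°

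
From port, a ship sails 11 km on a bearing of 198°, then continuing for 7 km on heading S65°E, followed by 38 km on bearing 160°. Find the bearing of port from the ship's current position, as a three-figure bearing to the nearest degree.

342°

Leg 1 (198°, 11 km): east 11 sin 198° = -3.40, north 11 cos 198° = -10.46
Leg 2 (S65°E, 7 km): east 7 sin 115° = 6.34, north 7 cos 115° = -2.96
Leg 3 (160°, 38 km): east 38 sin 160° = 13.00, north 38 cos 160° = -35.71
Net displacement: 15.94 east, -49.13 north. Direction back to start is (-15.94, 49.13): bearing = atan2(-15.94, 49.13) mod 360° = 342.02° ≈ 342°.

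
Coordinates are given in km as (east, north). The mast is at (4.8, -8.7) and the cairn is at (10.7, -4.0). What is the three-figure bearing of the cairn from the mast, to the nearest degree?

051°

Δeast = 10.7 − 4.8 = 5.90; Δnorth = -4.0 − -8.7 = 4.70.
Bearing = atan2(Δeast, Δnorth) mod 360° = 51.46° ≈ 051°.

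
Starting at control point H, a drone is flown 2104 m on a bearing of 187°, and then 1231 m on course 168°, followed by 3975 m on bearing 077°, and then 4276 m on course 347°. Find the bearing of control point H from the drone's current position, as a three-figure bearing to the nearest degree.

Leg 1 (187°, 2104 m): east 2104 sin 187° = -256.41, north 2104 cos 187° = -2088.32
Leg 2 (168°, 1231 m): east 1231 sin 168° = 255.94, north 1231 cos 168° = -1204.10
Leg 3 (077°, 3975 m): east 3975 sin 77° = 3873.12, north 3975 cos 77° = 894.18
Leg 4 (347°, 4276 m): east 4276 sin 347° = -961.89, north 4276 cos 347° = 4166.41
Net displacement: 2910.76 east, 1768.17 north. Direction back to start is (-2910.76, -1768.17): bearing = atan2(-2910.76, -1768.17) mod 360° = 238.72° ≈ 239°.

239°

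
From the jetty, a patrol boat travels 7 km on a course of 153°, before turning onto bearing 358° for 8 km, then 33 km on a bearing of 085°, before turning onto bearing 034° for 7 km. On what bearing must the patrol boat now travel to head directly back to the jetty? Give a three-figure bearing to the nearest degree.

255°

Leg 1 (153°, 7 km): east 7 sin 153° = 3.18, north 7 cos 153° = -6.24
Leg 2 (358°, 8 km): east 8 sin 358° = -0.28, north 8 cos 358° = 8.00
Leg 3 (085°, 33 km): east 33 sin 85° = 32.87, north 33 cos 85° = 2.88
Leg 4 (034°, 7 km): east 7 sin 34° = 3.91, north 7 cos 34° = 5.80
Net displacement: 39.69 east, 10.44 north. Direction back to start is (-39.69, -10.44): bearing = atan2(-39.69, -10.44) mod 360° = 255.27° ≈ 255°.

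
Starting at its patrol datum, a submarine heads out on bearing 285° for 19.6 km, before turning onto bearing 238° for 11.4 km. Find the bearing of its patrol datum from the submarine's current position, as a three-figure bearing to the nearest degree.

088°

Leg 1 (285°, 19.6 km): east 19.6 sin 285° = -18.93, north 19.6 cos 285° = 5.07
Leg 2 (238°, 11.4 km): east 11.4 sin 238° = -9.67, north 11.4 cos 238° = -6.04
Net displacement: -28.60 east, -0.97 north. Direction back to start is (28.60, 0.97): bearing = atan2(28.60, 0.97) mod 360° = 88.06° ≈ 088°.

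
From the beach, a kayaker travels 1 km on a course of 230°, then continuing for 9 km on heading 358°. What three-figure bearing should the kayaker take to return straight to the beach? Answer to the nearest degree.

173°

Leg 1 (230°, 1 km): east 1 sin 230° = -0.77, north 1 cos 230° = -0.64
Leg 2 (358°, 9 km): east 9 sin 358° = -0.31, north 9 cos 358° = 8.99
Net displacement: -1.08 east, 8.35 north. Direction back to start is (1.08, -8.35): bearing = atan2(1.08, -8.35) mod 360° = 172.63° ≈ 173°.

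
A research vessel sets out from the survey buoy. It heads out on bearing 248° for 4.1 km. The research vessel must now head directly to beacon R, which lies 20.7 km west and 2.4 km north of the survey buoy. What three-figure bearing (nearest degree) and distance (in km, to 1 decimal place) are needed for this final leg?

Leg 1 (248°, 4.1 km): east 4.1 sin 248° = -3.80, north 4.1 cos 248° = -1.54
Current position: (-3.80, -1.54). Target: (-20.7, 2.4). Remaining: Δeast = -16.90, Δnorth = 3.94.
Bearing = atan2(-16.90, 3.94) mod 360° = 283.11°; distance = √((-16.90)² + (3.94)²) = 17.351 km.

283°, 17.4 km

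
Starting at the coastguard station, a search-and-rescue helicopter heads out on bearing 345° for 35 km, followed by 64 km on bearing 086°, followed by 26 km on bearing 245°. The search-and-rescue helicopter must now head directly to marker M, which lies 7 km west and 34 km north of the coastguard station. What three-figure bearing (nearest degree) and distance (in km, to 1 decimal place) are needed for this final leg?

Leg 1 (345°, 35 km): east 35 sin 345° = -9.06, north 35 cos 345° = 33.81
Leg 2 (086°, 64 km): east 64 sin 86° = 63.84, north 64 cos 86° = 4.46
Leg 3 (245°, 26 km): east 26 sin 245° = -23.56, north 26 cos 245° = -10.99
Current position: (31.22, 27.28). Target: (-7, 34). Remaining: Δeast = -38.22, Δnorth = 6.72.
Bearing = atan2(-38.22, 6.72) mod 360° = 279.97°; distance = √((-38.22)² + (6.72)²) = 38.807 km.

280°, 38.8 km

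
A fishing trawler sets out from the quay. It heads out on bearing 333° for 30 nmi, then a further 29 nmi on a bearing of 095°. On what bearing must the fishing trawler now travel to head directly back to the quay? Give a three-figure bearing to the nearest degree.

Leg 1 (333°, 30 nmi): east 30 sin 333° = -13.62, north 30 cos 333° = 26.73
Leg 2 (095°, 29 nmi): east 29 sin 95° = 28.89, north 29 cos 95° = -2.53
Net displacement: 15.27 east, 24.20 north. Direction back to start is (-15.27, -24.20): bearing = atan2(-15.27, -24.20) mod 360° = 212.25° ≈ 212°.

212°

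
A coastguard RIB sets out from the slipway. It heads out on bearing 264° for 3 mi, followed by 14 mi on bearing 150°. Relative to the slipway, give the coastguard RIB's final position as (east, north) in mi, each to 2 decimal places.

(4.02, -12.44)

Leg 1 (264°, 3 mi): east 3 sin 264° = -2.98, north 3 cos 264° = -0.31
Leg 2 (150°, 14 mi): east 14 sin 150° = 7.00, north 14 cos 150° = -12.12
Summing: 4.02 mi east, -12.44 mi north → (4.02, -12.44).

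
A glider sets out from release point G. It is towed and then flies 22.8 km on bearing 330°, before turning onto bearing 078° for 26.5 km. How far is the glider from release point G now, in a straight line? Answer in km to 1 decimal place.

Leg 1 (330°, 22.8 km): east 22.8 sin 330° = -11.40, north 22.8 cos 330° = 19.75
Leg 2 (078°, 26.5 km): east 26.5 sin 78° = 25.92, north 26.5 cos 78° = 5.51
Net: 14.52 east, 25.26 north. Distance = √((14.52)² + (25.26)²) = 29.132 km.

29.1 km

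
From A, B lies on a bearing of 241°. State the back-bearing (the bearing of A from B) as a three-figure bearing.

061°

Back-bearing = 241° − 180° = 061°.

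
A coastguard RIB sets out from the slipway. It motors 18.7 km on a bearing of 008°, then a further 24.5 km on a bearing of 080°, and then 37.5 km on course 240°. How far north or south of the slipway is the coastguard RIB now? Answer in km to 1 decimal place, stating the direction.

4.0 km north

Leg 1 (008°, 18.7 km): east 18.7 sin 8° = 2.60, north 18.7 cos 8° = 18.52
Leg 2 (080°, 24.5 km): east 24.5 sin 80° = 24.13, north 24.5 cos 80° = 4.25
Leg 3 (240°, 37.5 km): east 37.5 sin 240° = -32.48, north 37.5 cos 240° = -18.75
Net north component: 4.02 km.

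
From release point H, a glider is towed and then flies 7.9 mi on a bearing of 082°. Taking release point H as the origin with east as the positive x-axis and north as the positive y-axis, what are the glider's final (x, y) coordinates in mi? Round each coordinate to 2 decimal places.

Leg 1 (082°, 7.9 mi): east 7.9 sin 82° = 7.82, north 7.9 cos 82° = 1.10
Summing: 7.82 mi east, 1.10 mi north → (7.82, 1.10).

(7.82, 1.10)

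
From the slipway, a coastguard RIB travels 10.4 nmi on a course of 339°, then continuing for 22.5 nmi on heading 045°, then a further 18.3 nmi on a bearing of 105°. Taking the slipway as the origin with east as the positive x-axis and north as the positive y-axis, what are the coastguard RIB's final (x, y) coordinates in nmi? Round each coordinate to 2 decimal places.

Leg 1 (339°, 10.4 nmi): east 10.4 sin 339° = -3.73, north 10.4 cos 339° = 9.71
Leg 2 (045°, 22.5 nmi): east 22.5 sin 45° = 15.91, north 22.5 cos 45° = 15.91
Leg 3 (105°, 18.3 nmi): east 18.3 sin 105° = 17.68, north 18.3 cos 105° = -4.74
Summing: 29.86 nmi east, 20.88 nmi north → (29.86, 20.88).

(29.86, 20.88)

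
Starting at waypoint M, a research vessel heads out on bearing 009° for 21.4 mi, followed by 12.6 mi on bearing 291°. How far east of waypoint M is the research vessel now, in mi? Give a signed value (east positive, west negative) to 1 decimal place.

-8.4 mi

Leg 1 (009°, 21.4 mi): east 21.4 sin 9° = 3.35, north 21.4 cos 9° = 21.14
Leg 2 (291°, 12.6 mi): east 12.6 sin 291° = -11.76, north 12.6 cos 291° = 4.52
Net east component: -8.42 mi.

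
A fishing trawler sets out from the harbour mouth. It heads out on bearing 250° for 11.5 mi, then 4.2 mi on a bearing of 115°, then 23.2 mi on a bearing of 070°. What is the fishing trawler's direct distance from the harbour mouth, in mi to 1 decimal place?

15.0 mi

Leg 1 (250°, 11.5 mi): east 11.5 sin 250° = -10.81, north 11.5 cos 250° = -3.93
Leg 2 (115°, 4.2 mi): east 4.2 sin 115° = 3.81, north 4.2 cos 115° = -1.77
Leg 3 (070°, 23.2 mi): east 23.2 sin 70° = 21.80, north 23.2 cos 70° = 7.93
Net: 14.80 east, 2.23 north. Distance = √((14.80)² + (2.23)²) = 14.967 mi.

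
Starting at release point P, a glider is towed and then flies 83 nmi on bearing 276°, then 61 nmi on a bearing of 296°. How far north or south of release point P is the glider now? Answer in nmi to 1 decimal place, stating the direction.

Leg 1 (276°, 83 nmi): east 83 sin 276° = -82.55, north 83 cos 276° = 8.68
Leg 2 (296°, 61 nmi): east 61 sin 296° = -54.83, north 61 cos 296° = 26.74
Net north component: 35.42 nmi.

35.4 nmi north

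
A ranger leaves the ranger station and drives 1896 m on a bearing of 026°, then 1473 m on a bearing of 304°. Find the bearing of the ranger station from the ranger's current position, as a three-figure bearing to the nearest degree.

Leg 1 (026°, 1896 m): east 1896 sin 26° = 831.15, north 1896 cos 26° = 1704.11
Leg 2 (304°, 1473 m): east 1473 sin 304° = -1221.17, north 1473 cos 304° = 823.69
Net displacement: -390.02 east, 2527.80 north. Direction back to start is (390.02, -2527.80): bearing = atan2(390.02, -2527.80) mod 360° = 171.23° ≈ 171°.

171°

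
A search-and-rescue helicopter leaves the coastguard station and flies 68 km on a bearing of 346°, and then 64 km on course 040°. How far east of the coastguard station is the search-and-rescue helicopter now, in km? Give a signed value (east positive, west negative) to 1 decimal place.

Leg 1 (346°, 68 km): east 68 sin 346° = -16.45, north 68 cos 346° = 65.98
Leg 2 (040°, 64 km): east 64 sin 40° = 41.14, north 64 cos 40° = 49.03
Net east component: 24.69 km.

24.7 km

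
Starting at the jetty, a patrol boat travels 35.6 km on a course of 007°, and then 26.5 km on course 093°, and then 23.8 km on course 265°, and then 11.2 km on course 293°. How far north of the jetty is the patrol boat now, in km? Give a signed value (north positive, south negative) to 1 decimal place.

Leg 1 (007°, 35.6 km): east 35.6 sin 7° = 4.34, north 35.6 cos 7° = 35.33
Leg 2 (093°, 26.5 km): east 26.5 sin 93° = 26.46, north 26.5 cos 93° = -1.39
Leg 3 (265°, 23.8 km): east 23.8 sin 265° = -23.71, north 23.8 cos 265° = -2.07
Leg 4 (293°, 11.2 km): east 11.2 sin 293° = -10.31, north 11.2 cos 293° = 4.38
Net north component: 36.25 km.

36.2 km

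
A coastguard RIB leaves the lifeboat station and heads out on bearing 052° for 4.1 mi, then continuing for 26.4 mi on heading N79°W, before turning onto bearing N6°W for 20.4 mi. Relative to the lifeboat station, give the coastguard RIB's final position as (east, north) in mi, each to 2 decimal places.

(-24.82, 27.85)

Leg 1 (052°, 4.1 mi): east 4.1 sin 52° = 3.23, north 4.1 cos 52° = 2.52
Leg 2 (N79°W, 26.4 mi): east 26.4 sin 281° = -25.91, north 26.4 cos 281° = 5.04
Leg 3 (N6°W, 20.4 mi): east 20.4 sin 354° = -2.13, north 20.4 cos 354° = 20.29
Summing: -24.82 mi east, 27.85 mi north → (-24.82, 27.85).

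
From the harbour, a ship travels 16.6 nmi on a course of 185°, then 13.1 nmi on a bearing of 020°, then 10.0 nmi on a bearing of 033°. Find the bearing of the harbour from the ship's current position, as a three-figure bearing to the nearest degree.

Leg 1 (185°, 16.6 nmi): east 16.6 sin 185° = -1.45, north 16.6 cos 185° = -16.54
Leg 2 (020°, 13.1 nmi): east 13.1 sin 20° = 4.48, north 13.1 cos 20° = 12.31
Leg 3 (033°, 10.0 nmi): east 10.0 sin 33° = 5.45, north 10.0 cos 33° = 8.39
Net displacement: 8.48 east, 4.16 north. Direction back to start is (-8.48, -4.16): bearing = atan2(-8.48, -4.16) mod 360° = 243.87° ≈ 244°.

244°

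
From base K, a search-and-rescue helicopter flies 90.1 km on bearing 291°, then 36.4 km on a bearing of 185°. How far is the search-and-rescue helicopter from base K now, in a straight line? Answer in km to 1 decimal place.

87.4 km

Leg 1 (291°, 90.1 km): east 90.1 sin 291° = -84.12, north 90.1 cos 291° = 32.29
Leg 2 (185°, 36.4 km): east 36.4 sin 185° = -3.17, north 36.4 cos 185° = -36.26
Net: -87.29 east, -3.97 north. Distance = √((-87.29)² + (-3.97)²) = 87.378 km.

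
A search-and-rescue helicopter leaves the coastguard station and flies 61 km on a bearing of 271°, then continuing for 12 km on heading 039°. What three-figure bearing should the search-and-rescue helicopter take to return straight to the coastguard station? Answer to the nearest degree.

101°

Leg 1 (271°, 61 km): east 61 sin 271° = -60.99, north 61 cos 271° = 1.06
Leg 2 (039°, 12 km): east 12 sin 39° = 7.55, north 12 cos 39° = 9.33
Net displacement: -53.44 east, 10.39 north. Direction back to start is (53.44, -10.39): bearing = atan2(53.44, -10.39) mod 360° = 101.00° ≈ 101°.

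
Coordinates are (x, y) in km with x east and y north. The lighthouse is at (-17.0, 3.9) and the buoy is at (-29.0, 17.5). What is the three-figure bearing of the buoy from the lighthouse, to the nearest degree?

Δeast = -29.0 − -17.0 = -12.00; Δnorth = 17.5 − 3.9 = 13.60.
Bearing = atan2(Δeast, Δnorth) mod 360° = 318.58° ≈ 319°.

319°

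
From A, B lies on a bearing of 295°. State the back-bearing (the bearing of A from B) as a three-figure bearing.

115°

Back-bearing = 295° − 180° = 115°.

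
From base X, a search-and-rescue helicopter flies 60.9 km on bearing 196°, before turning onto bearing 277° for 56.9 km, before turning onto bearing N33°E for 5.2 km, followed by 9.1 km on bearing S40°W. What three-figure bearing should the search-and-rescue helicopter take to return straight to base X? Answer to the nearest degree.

055°

Leg 1 (196°, 60.9 km): east 60.9 sin 196° = -16.79, north 60.9 cos 196° = -58.54
Leg 2 (277°, 56.9 km): east 56.9 sin 277° = -56.48, north 56.9 cos 277° = 6.93
Leg 3 (N33°E, 5.2 km): east 5.2 sin 33° = 2.83, north 5.2 cos 33° = 4.36
Leg 4 (S40°W, 9.1 km): east 9.1 sin 220° = -5.85, north 9.1 cos 220° = -6.97
Net displacement: -76.28 east, -54.22 north. Direction back to start is (76.28, 54.22): bearing = atan2(76.28, 54.22) mod 360° = 54.60° ≈ 055°.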